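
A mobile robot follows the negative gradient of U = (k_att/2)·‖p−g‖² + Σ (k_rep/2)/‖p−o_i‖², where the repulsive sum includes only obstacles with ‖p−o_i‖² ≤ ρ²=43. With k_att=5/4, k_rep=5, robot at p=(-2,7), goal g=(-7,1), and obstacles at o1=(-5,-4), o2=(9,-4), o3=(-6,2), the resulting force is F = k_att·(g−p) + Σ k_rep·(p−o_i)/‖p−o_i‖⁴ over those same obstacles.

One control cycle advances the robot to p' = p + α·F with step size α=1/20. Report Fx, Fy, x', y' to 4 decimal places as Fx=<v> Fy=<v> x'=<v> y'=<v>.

F_att = 5/4·(g−p) = 5/4·(-5,-6) = (-6.2500,-7.5000)
o1: d²=130 > ρ²=43 → inactive
o2: d²=242 > ρ²=43 → inactive
o3: d²=41 ≤ ρ²=43; F_rep = 5·(4,5)/41² = (0.0119,0.0149)
F = F_att + ΣF_rep = (-6.2381,-7.4851)
p' = p + 1/20·F = (-2.3119,6.6257)

Fx=-6.2381 Fy=-7.4851 x'=-2.3119 y'=6.6257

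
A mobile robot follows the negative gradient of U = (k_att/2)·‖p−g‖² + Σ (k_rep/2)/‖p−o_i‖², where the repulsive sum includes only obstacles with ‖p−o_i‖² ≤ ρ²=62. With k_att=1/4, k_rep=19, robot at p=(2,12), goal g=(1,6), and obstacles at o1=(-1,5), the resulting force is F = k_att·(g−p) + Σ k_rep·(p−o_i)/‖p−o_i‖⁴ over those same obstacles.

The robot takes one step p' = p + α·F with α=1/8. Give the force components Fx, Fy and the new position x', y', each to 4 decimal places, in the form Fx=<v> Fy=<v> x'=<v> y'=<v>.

F_att = 1/4·(g−p) = 1/4·(-1,-6) = (-0.2500,-1.5000)
o1: d²=58 ≤ ρ²=62; F_rep = 19·(3,7)/58² = (0.0169,0.0395)
F = F_att + ΣF_rep = (-0.2331,-1.4605)
p' = p + 1/8·F = (1.9709,11.8174)

Fx=-0.2331 Fy=-1.4605 x'=1.9709 y'=11.8174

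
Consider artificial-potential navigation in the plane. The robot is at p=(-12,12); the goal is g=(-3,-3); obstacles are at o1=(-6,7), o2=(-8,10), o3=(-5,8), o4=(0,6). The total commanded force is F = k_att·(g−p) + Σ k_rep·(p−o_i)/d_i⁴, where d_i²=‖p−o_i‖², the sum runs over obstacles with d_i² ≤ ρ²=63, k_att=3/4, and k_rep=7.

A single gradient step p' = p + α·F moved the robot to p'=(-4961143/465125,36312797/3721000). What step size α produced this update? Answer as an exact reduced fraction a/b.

α = 1/5

F_att = 3/4·(g−p) = 3/4·(9,-15) = (6.7500,-11.2500)
o1: d²=61 ≤ ρ²=63; F_rep = 7·(-6,5)/61² = (-0.0113,0.0094)
o2: d²=20 ≤ ρ²=63; F_rep = 7·(-4,2)/20² = (-0.0700,0.0350)
o3: d²=65 > ρ²=63 → inactive
o4: d²=180 > ρ²=63 → inactive
F = F_att + ΣF_rep = (6.6687,-11.2056)
Δp = p'−p = (1.3337,-2.2411); α = Δx/Fx = (620357/465125) / (620357/93025) = 1/5
check: Δy/Fy = (-8339203/3721000) / (-8339203/744200) = 1/5 ✓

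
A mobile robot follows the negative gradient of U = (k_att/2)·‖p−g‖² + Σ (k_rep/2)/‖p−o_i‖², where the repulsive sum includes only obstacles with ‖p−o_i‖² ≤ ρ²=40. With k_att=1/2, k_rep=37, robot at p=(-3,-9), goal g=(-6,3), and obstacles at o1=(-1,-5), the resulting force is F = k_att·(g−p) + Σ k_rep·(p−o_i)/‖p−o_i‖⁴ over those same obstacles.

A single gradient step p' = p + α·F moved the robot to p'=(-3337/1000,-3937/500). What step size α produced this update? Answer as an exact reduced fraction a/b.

α = 1/5

F_att = 1/2·(g−p) = 1/2·(-3,12) = (-1.5000,6.0000)
o1: d²=20 ≤ ρ²=40; F_rep = 37·(-2,-4)/20² = (-0.1850,-0.3700)
F = F_att + ΣF_rep = (-1.6850,5.6300)
Δp = p'−p = (-0.3370,1.1260); α = Δx/Fx = (-337/1000) / (-337/200) = 1/5
check: Δy/Fy = (563/500) / (563/100) = 1/5 ✓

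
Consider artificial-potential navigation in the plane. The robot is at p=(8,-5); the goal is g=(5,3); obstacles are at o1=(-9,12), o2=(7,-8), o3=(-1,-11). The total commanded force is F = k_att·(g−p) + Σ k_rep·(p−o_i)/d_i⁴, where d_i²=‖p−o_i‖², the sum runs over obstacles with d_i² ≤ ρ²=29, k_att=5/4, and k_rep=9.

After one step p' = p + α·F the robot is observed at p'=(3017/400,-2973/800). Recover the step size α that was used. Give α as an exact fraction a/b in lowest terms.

F_att = 5/4·(g−p) = 5/4·(-3,8) = (-3.7500,10.0000)
o1: d²=578 > ρ²=29 → inactive
o2: d²=10 ≤ ρ²=29; F_rep = 9·(1,3)/10² = (0.0900,0.2700)
o3: d²=117 > ρ²=29 → inactive
F = F_att + ΣF_rep = (-3.6600,10.2700)
Δp = p'−p = (-0.4575,1.2837); α = Δx/Fx = (-183/400) / (-183/50) = 1/8
check: Δy/Fy = (1027/800) / (1027/100) = 1/8 ✓

α = 1/8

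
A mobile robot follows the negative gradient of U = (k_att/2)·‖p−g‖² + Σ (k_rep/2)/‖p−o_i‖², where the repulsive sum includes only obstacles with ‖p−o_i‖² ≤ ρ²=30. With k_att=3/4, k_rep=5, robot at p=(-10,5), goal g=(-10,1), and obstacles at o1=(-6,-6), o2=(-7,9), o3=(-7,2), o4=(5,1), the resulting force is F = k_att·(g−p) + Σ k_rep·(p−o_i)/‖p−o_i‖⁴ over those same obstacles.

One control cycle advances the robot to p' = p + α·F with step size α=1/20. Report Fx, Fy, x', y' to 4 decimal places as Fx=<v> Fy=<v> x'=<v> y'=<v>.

F_att = 3/4·(g−p) = 3/4·(0,-4) = (0.0000,-3.0000)
o1: d²=137 > ρ²=30 → inactive
o2: d²=25 ≤ ρ²=30; F_rep = 5·(-3,-4)/25² = (-0.0240,-0.0320)
o3: d²=18 ≤ ρ²=30; F_rep = 5·(-3,3)/18² = (-0.0463,0.0463)
o4: d²=241 > ρ²=30 → inactive
F = F_att + ΣF_rep = (-0.0703,-2.9857)
p' = p + 1/20·F = (-10.0035,4.8507)

Fx=-0.0703 Fy=-2.9857 x'=-10.0035 y'=4.8507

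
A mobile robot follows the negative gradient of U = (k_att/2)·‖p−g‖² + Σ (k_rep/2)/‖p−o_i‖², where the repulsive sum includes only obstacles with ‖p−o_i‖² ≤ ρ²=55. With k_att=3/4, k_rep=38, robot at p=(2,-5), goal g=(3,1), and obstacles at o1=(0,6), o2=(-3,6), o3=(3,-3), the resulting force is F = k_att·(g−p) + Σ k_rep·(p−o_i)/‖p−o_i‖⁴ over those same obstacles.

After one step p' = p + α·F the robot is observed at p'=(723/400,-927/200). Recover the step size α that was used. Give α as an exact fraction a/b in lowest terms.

F_att = 3/4·(g−p) = 3/4·(1,6) = (0.7500,4.5000)
o1: d²=125 > ρ²=55 → inactive
o2: d²=146 > ρ²=55 → inactive
o3: d²=5 ≤ ρ²=55; F_rep = 38·(-1,-2)/5² = (-1.5200,-3.0400)
F = F_att + ΣF_rep = (-0.7700,1.4600)
Δp = p'−p = (-0.1925,0.3650); α = Δx/Fx = (-77/400) / (-77/100) = 1/4
check: Δy/Fy = (73/200) / (73/50) = 1/4 ✓

α = 1/4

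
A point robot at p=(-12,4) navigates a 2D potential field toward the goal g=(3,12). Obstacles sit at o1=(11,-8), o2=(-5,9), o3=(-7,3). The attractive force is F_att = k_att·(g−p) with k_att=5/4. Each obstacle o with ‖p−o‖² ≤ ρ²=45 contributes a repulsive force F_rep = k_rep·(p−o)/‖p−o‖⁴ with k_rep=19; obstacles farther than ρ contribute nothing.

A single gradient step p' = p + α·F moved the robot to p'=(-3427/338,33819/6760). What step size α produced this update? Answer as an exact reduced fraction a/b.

F_att = 5/4·(g−p) = 5/4·(15,8) = (18.7500,10.0000)
o1: d²=673 > ρ²=45 → inactive
o2: d²=74 > ρ²=45 → inactive
o3: d²=26 ≤ ρ²=45; F_rep = 19·(-5,1)/26² = (-0.1405,0.0281)
F = F_att + ΣF_rep = (18.6095,10.0281)
Δp = p'−p = (1.8609,1.0028); α = Δx/Fx = (629/338) / (3145/169) = 1/10
check: Δy/Fy = (6779/6760) / (6779/676) = 1/10 ✓

α = 1/10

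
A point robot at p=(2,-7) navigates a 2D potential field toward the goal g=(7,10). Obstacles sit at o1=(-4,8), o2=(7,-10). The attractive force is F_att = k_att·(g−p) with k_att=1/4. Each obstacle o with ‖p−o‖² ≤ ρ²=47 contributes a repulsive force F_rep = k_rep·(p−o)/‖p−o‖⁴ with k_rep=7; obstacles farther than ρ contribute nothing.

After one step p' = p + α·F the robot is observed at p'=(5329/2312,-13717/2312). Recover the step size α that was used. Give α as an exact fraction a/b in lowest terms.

α = 1/4

F_att = 1/4·(g−p) = 1/4·(5,17) = (1.2500,4.2500)
o1: d²=261 > ρ²=47 → inactive
o2: d²=34 ≤ ρ²=47; F_rep = 7·(-5,3)/34² = (-0.0303,0.0182)
F = F_att + ΣF_rep = (1.2197,4.2682)
Δp = p'−p = (0.3049,1.0670); α = Δx/Fx = (705/2312) / (705/578) = 1/4
check: Δy/Fy = (2467/2312) / (2467/578) = 1/4 ✓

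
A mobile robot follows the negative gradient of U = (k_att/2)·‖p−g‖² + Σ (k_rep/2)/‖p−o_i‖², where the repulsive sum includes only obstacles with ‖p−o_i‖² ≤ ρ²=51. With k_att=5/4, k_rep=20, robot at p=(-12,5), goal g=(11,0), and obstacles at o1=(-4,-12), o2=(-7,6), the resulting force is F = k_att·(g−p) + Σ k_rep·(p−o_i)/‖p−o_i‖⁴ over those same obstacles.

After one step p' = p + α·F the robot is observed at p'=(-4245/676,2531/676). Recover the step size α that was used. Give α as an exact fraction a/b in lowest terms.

α = 1/5

F_att = 5/4·(g−p) = 5/4·(23,-5) = (28.7500,-6.2500)
o1: d²=353 > ρ²=51 → inactive
o2: d²=26 ≤ ρ²=51; F_rep = 20·(-5,-1)/26² = (-0.1479,-0.0296)
F = F_att + ΣF_rep = (28.6021,-6.2796)
Δp = p'−p = (5.7204,-1.2559); α = Δx/Fx = (3867/676) / (19335/676) = 1/5
check: Δy/Fy = (-849/676) / (-4245/676) = 1/5 ✓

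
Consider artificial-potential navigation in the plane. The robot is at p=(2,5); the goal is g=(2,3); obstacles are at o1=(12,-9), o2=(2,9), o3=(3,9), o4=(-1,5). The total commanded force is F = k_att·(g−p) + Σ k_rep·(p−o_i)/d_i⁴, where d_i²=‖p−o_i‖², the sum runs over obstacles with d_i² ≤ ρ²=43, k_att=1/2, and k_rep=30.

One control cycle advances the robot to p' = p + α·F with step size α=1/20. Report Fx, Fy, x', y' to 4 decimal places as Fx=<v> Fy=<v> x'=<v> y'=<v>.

Fx=1.0073 Fy=-1.8840 x'=2.0504 y'=4.9058

F_att = 1/2·(g−p) = 1/2·(0,-2) = (0.0000,-1.0000)
o1: d²=296 > ρ²=43 → inactive
o2: d²=16 ≤ ρ²=43; F_rep = 30·(0,-4)/16² = (0.0000,-0.4688)
o3: d²=17 ≤ ρ²=43; F_rep = 30·(-1,-4)/17² = (-0.1038,-0.4152)
o4: d²=9 ≤ ρ²=43; F_rep = 30·(3,0)/9² = (1.1111,0.0000)
F = F_att + ΣF_rep = (1.0073,-1.8840)
p' = p + 1/20·F = (2.0504,4.9058)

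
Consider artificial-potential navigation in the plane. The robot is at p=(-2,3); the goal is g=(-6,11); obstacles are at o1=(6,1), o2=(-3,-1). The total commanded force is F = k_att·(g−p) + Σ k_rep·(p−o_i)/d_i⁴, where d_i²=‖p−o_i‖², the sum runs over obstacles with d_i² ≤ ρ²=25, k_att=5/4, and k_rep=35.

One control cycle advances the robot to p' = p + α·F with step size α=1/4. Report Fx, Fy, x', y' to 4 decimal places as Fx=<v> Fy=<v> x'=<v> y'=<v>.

F_att = 5/4·(g−p) = 5/4·(-4,8) = (-5.0000,10.0000)
o1: d²=68 > ρ²=25 → inactive
o2: d²=17 ≤ ρ²=25; F_rep = 35·(1,4)/17² = (0.1211,0.4844)
F = F_att + ΣF_rep = (-4.8789,10.4844)
p' = p + 1/4·F = (-3.2197,5.6211)

Fx=-4.8789 Fy=10.4844 x'=-3.2197 y'=5.6211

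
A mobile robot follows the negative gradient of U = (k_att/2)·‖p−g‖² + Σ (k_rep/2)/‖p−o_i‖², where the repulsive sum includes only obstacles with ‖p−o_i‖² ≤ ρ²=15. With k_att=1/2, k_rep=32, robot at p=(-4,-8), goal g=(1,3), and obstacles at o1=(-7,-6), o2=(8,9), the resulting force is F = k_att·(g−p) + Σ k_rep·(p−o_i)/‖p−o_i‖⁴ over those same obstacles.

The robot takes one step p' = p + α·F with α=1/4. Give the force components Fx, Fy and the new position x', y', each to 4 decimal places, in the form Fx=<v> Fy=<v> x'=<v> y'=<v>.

F_att = 1/2·(g−p) = 1/2·(5,11) = (2.5000,5.5000)
o1: d²=13 ≤ ρ²=15; F_rep = 32·(3,-2)/13² = (0.5680,-0.3787)
o2: d²=433 > ρ²=15 → inactive
F = F_att + ΣF_rep = (3.0680,5.1213)
p' = p + 1/4·F = (-3.2330,-6.7197)

Fx=3.0680 Fy=5.1213 x'=-3.2330 y'=-6.7197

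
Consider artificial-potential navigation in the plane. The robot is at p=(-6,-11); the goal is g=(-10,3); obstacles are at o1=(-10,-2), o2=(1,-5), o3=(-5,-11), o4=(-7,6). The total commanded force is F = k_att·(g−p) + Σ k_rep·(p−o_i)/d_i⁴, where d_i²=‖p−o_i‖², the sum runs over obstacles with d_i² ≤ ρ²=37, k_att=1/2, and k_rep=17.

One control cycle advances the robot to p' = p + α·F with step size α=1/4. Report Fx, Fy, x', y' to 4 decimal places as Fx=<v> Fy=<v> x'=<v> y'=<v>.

Fx=-19.0000 Fy=7.0000 x'=-10.7500 y'=-9.2500

F_att = 1/2·(g−p) = 1/2·(-4,14) = (-2.0000,7.0000)
o1: d²=97 > ρ²=37 → inactive
o2: d²=85 > ρ²=37 → inactive
o3: d²=1 ≤ ρ²=37; F_rep = 17·(-1,0)/1² = (-17.0000,0.0000)
o4: d²=290 > ρ²=37 → inactive
F = F_att + ΣF_rep = (-19.0000,7.0000)
p' = p + 1/4·F = (-10.7500,-9.2500)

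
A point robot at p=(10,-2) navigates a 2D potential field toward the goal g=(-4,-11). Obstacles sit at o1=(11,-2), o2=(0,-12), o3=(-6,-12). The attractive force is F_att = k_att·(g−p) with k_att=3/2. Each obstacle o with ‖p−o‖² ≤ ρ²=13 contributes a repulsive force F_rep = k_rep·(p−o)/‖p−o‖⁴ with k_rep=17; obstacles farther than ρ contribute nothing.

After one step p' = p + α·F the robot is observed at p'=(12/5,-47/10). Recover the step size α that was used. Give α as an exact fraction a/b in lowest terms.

F_att = 3/2·(g−p) = 3/2·(-14,-9) = (-21.0000,-13.5000)
o1: d²=1 ≤ ρ²=13; F_rep = 17·(-1,0)/1² = (-17.0000,0.0000)
o2: d²=200 > ρ²=13 → inactive
o3: d²=356 > ρ²=13 → inactive
F = F_att + ΣF_rep = (-38.0000,-13.5000)
Δp = p'−p = (-7.6000,-2.7000); α = Δx/Fx = (-38/5) / (-38) = 1/5
check: Δy/Fy = (-27/10) / (-27/2) = 1/5 ✓

α = 1/5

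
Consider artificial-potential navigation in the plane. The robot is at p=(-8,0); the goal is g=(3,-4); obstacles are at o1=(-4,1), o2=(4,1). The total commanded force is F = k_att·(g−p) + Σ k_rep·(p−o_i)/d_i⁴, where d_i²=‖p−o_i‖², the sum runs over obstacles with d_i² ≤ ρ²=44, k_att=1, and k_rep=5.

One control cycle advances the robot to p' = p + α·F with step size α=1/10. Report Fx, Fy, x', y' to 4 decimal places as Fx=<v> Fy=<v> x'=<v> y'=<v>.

Fx=10.9308 Fy=-4.0173 x'=-6.9069 y'=-0.4017

F_att = 1·(g−p) = 1·(11,-4) = (11.0000,-4.0000)
o1: d²=17 ≤ ρ²=44; F_rep = 5·(-4,-1)/17² = (-0.0692,-0.0173)
o2: d²=145 > ρ²=44 → inactive
F = F_att + ΣF_rep = (10.9308,-4.0173)
p' = p + 1/10·F = (-6.9069,-0.4017)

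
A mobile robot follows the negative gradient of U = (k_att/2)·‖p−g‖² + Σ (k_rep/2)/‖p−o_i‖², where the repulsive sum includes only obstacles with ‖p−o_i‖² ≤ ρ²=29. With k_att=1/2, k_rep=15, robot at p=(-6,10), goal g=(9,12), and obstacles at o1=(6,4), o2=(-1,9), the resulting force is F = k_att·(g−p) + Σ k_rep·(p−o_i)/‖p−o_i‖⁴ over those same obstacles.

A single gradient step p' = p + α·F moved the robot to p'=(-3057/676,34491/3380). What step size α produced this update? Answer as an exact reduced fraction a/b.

α = 1/5

F_att = 1/2·(g−p) = 1/2·(15,2) = (7.5000,1.0000)
o1: d²=180 > ρ²=29 → inactive
o2: d²=26 ≤ ρ²=29; F_rep = 15·(-5,1)/26² = (-0.1109,0.0222)
F = F_att + ΣF_rep = (7.3891,1.0222)
Δp = p'−p = (1.4778,0.2044); α = Δx/Fx = (999/676) / (4995/676) = 1/5
check: Δy/Fy = (691/3380) / (691/676) = 1/5 ✓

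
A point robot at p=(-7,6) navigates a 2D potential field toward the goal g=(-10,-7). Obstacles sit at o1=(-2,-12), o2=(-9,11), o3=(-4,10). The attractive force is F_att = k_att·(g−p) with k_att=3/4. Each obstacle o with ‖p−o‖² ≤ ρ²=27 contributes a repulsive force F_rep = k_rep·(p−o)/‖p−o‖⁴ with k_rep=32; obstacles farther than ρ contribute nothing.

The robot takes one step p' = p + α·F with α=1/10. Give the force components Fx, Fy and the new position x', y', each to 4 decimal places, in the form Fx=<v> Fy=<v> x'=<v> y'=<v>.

Fx=-2.4036 Fy=-9.9548 x'=-7.2404 y'=5.0045

F_att = 3/4·(g−p) = 3/4·(-3,-13) = (-2.2500,-9.7500)
o1: d²=349 > ρ²=27 → inactive
o2: d²=29 > ρ²=27 → inactive
o3: d²=25 ≤ ρ²=27; F_rep = 32·(-3,-4)/25² = (-0.1536,-0.2048)
F = F_att + ΣF_rep = (-2.4036,-9.9548)
p' = p + 1/10·F = (-7.2404,5.0045)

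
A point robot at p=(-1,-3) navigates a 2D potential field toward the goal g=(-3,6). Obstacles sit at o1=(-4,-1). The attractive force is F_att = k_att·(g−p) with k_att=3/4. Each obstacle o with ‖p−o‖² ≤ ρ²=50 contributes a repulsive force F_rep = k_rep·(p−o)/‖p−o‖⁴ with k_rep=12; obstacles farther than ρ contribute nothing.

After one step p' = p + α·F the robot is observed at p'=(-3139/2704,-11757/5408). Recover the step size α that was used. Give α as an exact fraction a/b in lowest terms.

α = 1/8

F_att = 3/4·(g−p) = 3/4·(-2,9) = (-1.5000,6.7500)
o1: d²=13 ≤ ρ²=50; F_rep = 12·(3,-2)/13² = (0.2130,-0.1420)
F = F_att + ΣF_rep = (-1.2870,6.6080)
Δp = p'−p = (-0.1609,0.8260); α = Δx/Fx = (-435/2704) / (-435/338) = 1/8
check: Δy/Fy = (4467/5408) / (4467/676) = 1/8 ✓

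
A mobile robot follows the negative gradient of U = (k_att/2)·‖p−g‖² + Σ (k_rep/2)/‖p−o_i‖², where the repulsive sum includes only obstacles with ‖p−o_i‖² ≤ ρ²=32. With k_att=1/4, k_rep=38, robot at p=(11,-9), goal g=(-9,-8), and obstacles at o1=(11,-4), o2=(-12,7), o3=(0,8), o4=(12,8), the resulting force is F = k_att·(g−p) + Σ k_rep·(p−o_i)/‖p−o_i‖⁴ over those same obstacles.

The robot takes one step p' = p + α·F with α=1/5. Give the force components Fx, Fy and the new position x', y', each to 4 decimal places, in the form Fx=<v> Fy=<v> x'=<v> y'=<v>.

Fx=-5.0000 Fy=-0.0540 x'=10.0000 y'=-9.0108

F_att = 1/4·(g−p) = 1/4·(-20,1) = (-5.0000,0.2500)
o1: d²=25 ≤ ρ²=32; F_rep = 38·(0,-5)/25² = (0.0000,-0.3040)
o2: d²=785 > ρ²=32 → inactive
o3: d²=410 > ρ²=32 → inactive
o4: d²=290 > ρ²=32 → inactive
F = F_att + ΣF_rep = (-5.0000,-0.0540)
p' = p + 1/5·F = (10.0000,-9.0108)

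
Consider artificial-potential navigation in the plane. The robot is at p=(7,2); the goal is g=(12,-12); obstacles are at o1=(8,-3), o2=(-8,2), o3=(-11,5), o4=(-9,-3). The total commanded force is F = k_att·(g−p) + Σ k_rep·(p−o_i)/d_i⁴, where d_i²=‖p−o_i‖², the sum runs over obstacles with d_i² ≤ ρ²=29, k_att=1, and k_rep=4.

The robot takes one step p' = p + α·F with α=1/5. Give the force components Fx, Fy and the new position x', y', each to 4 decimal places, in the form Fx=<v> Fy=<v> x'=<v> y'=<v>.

Fx=4.9941 Fy=-13.9704 x'=7.9988 y'=-0.7941

F_att = 1·(g−p) = 1·(5,-14) = (5.0000,-14.0000)
o1: d²=26 ≤ ρ²=29; F_rep = 4·(-1,5)/26² = (-0.0059,0.0296)
o2: d²=225 > ρ²=29 → inactive
o3: d²=333 > ρ²=29 → inactive
o4: d²=281 > ρ²=29 → inactive
F = F_att + ΣF_rep = (4.9941,-13.9704)
p' = p + 1/5·F = (7.9988,-0.7941)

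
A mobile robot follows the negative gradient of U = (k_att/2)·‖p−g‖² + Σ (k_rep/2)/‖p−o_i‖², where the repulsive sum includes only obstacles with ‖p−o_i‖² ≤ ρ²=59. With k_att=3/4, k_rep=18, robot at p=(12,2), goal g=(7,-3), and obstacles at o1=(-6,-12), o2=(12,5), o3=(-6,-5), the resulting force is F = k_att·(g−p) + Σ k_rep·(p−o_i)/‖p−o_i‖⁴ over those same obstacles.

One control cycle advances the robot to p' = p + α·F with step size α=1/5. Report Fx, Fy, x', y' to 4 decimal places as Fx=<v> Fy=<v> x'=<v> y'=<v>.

F_att = 3/4·(g−p) = 3/4·(-5,-5) = (-3.7500,-3.7500)
o1: d²=520 > ρ²=59 → inactive
o2: d²=9 ≤ ρ²=59; F_rep = 18·(0,-3)/9² = (0.0000,-0.6667)
o3: d²=373 > ρ²=59 → inactive
F = F_att + ΣF_rep = (-3.7500,-4.4167)
p' = p + 1/5·F = (11.2500,1.1167)

Fx=-3.7500 Fy=-4.4167 x'=11.2500 y'=1.1167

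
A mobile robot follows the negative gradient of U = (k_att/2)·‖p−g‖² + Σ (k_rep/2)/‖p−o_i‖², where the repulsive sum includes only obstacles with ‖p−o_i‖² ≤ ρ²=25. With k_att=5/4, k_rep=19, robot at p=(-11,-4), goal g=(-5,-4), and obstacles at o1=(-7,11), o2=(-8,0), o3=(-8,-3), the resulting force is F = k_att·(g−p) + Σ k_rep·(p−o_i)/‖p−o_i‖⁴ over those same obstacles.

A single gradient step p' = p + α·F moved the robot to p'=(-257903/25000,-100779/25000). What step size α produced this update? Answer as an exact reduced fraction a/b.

α = 1/10

F_att = 5/4·(g−p) = 5/4·(6,0) = (7.5000,0.0000)
o1: d²=241 > ρ²=25 → inactive
o2: d²=25 ≤ ρ²=25; F_rep = 19·(-3,-4)/25² = (-0.0912,-0.1216)
o3: d²=10 ≤ ρ²=25; F_rep = 19·(-3,-1)/10² = (-0.5700,-0.1900)
F = F_att + ΣF_rep = (6.8388,-0.3116)
Δp = p'−p = (0.6839,-0.0312); α = Δx/Fx = (17097/25000) / (17097/2500) = 1/10
check: Δy/Fy = (-779/25000) / (-779/2500) = 1/10 ✓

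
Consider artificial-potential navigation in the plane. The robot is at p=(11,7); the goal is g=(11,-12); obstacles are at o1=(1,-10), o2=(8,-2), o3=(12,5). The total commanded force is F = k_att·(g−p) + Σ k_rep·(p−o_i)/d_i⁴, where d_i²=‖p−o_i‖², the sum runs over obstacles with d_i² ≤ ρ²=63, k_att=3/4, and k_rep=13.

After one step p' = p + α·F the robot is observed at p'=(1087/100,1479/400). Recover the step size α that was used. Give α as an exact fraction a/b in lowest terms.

α = 1/4

F_att = 3/4·(g−p) = 3/4·(0,-19) = (0.0000,-14.2500)
o1: d²=389 > ρ²=63 → inactive
o2: d²=90 > ρ²=63 → inactive
o3: d²=5 ≤ ρ²=63; F_rep = 13·(-1,2)/5² = (-0.5200,1.0400)
F = F_att + ΣF_rep = (-0.5200,-13.2100)
Δp = p'−p = (-0.1300,-3.3025); α = Δx/Fx = (-13/100) / (-13/25) = 1/4
check: Δy/Fy = (-1321/400) / (-1321/100) = 1/4 ✓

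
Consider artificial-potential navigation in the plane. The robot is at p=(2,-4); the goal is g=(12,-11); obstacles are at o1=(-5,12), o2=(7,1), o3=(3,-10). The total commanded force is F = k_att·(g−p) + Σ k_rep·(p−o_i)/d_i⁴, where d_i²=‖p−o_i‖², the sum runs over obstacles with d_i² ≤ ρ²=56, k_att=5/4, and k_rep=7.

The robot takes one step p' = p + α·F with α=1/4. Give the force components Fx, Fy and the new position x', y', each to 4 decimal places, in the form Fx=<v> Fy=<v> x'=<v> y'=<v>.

Fx=12.4809 Fy=-8.7333 x'=5.1202 y'=-6.1833

F_att = 5/4·(g−p) = 5/4·(10,-7) = (12.5000,-8.7500)
o1: d²=305 > ρ²=56 → inactive
o2: d²=50 ≤ ρ²=56; F_rep = 7·(-5,-5)/50² = (-0.0140,-0.0140)
o3: d²=37 ≤ ρ²=56; F_rep = 7·(-1,6)/37² = (-0.0051,0.0307)
F = F_att + ΣF_rep = (12.4809,-8.7333)
p' = p + 1/4·F = (5.1202,-6.1833)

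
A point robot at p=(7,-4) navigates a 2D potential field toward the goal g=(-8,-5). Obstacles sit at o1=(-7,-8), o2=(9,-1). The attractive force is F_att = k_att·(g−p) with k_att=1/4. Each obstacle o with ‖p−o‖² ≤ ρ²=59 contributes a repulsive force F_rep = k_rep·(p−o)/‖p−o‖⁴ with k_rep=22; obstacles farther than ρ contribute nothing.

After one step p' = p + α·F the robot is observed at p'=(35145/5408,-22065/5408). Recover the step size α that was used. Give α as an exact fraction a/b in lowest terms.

F_att = 1/4·(g−p) = 1/4·(-15,-1) = (-3.7500,-0.2500)
o1: d²=212 > ρ²=59 → inactive
o2: d²=13 ≤ ρ²=59; F_rep = 22·(-2,-3)/13² = (-0.2604,-0.3905)
F = F_att + ΣF_rep = (-4.0104,-0.6405)
Δp = p'−p = (-0.5013,-0.0801); α = Δx/Fx = (-2711/5408) / (-2711/676) = 1/8
check: Δy/Fy = (-433/5408) / (-433/676) = 1/8 ✓

α = 1/8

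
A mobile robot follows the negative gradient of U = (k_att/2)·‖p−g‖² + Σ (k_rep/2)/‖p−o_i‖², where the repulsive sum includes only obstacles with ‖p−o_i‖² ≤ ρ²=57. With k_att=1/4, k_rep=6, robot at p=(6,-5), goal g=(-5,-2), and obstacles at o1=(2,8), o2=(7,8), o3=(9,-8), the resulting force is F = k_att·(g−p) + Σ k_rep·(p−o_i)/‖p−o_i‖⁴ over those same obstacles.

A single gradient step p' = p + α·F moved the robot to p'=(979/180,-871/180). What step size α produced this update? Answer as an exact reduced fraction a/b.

F_att = 1/4·(g−p) = 1/4·(-11,3) = (-2.7500,0.7500)
o1: d²=185 > ρ²=57 → inactive
o2: d²=170 > ρ²=57 → inactive
o3: d²=18 ≤ ρ²=57; F_rep = 6·(-3,3)/18² = (-0.0556,0.0556)
F = F_att + ΣF_rep = (-2.8056,0.8056)
Δp = p'−p = (-0.5611,0.1611); α = Δx/Fx = (-101/180) / (-101/36) = 1/5
check: Δy/Fy = (29/180) / (29/36) = 1/5 ✓

α = 1/5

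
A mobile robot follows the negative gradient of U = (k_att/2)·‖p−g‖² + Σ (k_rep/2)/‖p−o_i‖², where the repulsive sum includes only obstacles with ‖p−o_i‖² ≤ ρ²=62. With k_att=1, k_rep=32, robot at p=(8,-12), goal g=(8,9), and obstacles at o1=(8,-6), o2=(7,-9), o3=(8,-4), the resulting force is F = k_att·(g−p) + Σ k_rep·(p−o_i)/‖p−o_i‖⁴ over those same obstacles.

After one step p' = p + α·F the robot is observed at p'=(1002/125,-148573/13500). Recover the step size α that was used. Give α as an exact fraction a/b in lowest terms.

F_att = 1·(g−p) = 1·(0,21) = (0.0000,21.0000)
o1: d²=36 ≤ ρ²=62; F_rep = 32·(0,-6)/36² = (0.0000,-0.1481)
o2: d²=10 ≤ ρ²=62; F_rep = 32·(1,-3)/10² = (0.3200,-0.9600)
o3: d²=64 > ρ²=62 → inactive
F = F_att + ΣF_rep = (0.3200,19.8919)
Δp = p'−p = (0.0160,0.9946); α = Δx/Fx = (2/125) / (8/25) = 1/20
check: Δy/Fy = (13427/13500) / (13427/675) = 1/20 ✓

α = 1/20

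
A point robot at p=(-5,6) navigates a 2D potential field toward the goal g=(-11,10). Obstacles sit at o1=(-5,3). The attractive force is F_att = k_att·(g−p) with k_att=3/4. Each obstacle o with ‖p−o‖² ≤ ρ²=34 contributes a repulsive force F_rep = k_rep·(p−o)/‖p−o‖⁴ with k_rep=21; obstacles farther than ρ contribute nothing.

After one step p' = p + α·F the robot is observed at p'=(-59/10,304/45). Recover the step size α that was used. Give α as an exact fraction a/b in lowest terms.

F_att = 3/4·(g−p) = 3/4·(-6,4) = (-4.5000,3.0000)
o1: d²=9 ≤ ρ²=34; F_rep = 21·(0,3)/9² = (0.0000,0.7778)
F = F_att + ΣF_rep = (-4.5000,3.7778)
Δp = p'−p = (-0.9000,0.7556); α = Δx/Fx = (-9/10) / (-9/2) = 1/5
check: Δy/Fy = (34/45) / (34/9) = 1/5 ✓

α = 1/5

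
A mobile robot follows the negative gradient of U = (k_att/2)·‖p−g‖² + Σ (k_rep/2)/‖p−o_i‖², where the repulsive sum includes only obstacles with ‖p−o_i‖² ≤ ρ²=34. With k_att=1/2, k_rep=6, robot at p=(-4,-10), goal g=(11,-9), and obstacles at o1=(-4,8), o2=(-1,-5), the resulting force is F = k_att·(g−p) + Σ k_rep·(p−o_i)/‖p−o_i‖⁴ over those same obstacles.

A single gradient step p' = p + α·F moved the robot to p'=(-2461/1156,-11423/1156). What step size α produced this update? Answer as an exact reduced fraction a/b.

α = 1/4

F_att = 1/2·(g−p) = 1/2·(15,1) = (7.5000,0.5000)
o1: d²=324 > ρ²=34 → inactive
o2: d²=34 ≤ ρ²=34; F_rep = 6·(-3,-5)/34² = (-0.0156,-0.0260)
F = F_att + ΣF_rep = (7.4844,0.4740)
Δp = p'−p = (1.8711,0.1185); α = Δx/Fx = (2163/1156) / (2163/289) = 1/4
check: Δy/Fy = (137/1156) / (137/289) = 1/4 ✓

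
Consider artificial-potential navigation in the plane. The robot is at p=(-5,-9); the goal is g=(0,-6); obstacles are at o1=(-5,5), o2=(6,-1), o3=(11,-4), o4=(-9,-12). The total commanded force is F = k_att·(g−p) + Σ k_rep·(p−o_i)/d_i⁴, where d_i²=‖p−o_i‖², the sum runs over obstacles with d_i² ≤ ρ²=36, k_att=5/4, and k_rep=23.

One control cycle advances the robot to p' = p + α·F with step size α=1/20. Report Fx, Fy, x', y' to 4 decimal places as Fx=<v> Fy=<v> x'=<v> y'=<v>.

Fx=6.3972 Fy=3.8604 x'=-4.6801 y'=-8.8070

F_att = 5/4·(g−p) = 5/4·(5,3) = (6.2500,3.7500)
o1: d²=196 > ρ²=36 → inactive
o2: d²=185 > ρ²=36 → inactive
o3: d²=281 > ρ²=36 → inactive
o4: d²=25 ≤ ρ²=36; F_rep = 23·(4,3)/25² = (0.1472,0.1104)
F = F_att + ΣF_rep = (6.3972,3.8604)
p' = p + 1/20·F = (-4.6801,-8.8070)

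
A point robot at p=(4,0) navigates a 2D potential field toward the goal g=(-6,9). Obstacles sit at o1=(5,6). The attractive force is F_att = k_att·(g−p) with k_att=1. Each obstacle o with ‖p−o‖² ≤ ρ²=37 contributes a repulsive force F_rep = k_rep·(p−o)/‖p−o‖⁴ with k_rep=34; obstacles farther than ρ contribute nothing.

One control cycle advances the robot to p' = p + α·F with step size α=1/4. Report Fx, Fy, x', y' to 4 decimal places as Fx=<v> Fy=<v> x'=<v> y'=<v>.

Fx=-10.0248 Fy=8.8510 x'=1.4938 y'=2.2127

F_att = 1·(g−p) = 1·(-10,9) = (-10.0000,9.0000)
o1: d²=37 ≤ ρ²=37; F_rep = 34·(-1,-6)/37² = (-0.0248,-0.1490)
F = F_att + ΣF_rep = (-10.0248,8.8510)
p' = p + 1/4·F = (1.4938,2.2127)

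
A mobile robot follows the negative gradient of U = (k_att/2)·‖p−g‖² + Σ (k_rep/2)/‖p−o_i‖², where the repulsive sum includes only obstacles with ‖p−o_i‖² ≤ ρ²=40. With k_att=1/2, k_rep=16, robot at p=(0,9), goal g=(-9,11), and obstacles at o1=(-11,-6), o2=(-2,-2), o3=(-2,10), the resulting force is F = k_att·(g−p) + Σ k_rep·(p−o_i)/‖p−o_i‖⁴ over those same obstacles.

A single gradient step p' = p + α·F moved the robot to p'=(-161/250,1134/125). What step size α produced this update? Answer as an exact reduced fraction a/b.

F_att = 1/2·(g−p) = 1/2·(-9,2) = (-4.5000,1.0000)
o1: d²=346 > ρ²=40 → inactive
o2: d²=125 > ρ²=40 → inactive
o3: d²=5 ≤ ρ²=40; F_rep = 16·(2,-1)/5² = (1.2800,-0.6400)
F = F_att + ΣF_rep = (-3.2200,0.3600)
Δp = p'−p = (-0.6440,0.0720); α = Δx/Fx = (-161/250) / (-161/50) = 1/5
check: Δy/Fy = (9/125) / (9/25) = 1/5 ✓

α = 1/5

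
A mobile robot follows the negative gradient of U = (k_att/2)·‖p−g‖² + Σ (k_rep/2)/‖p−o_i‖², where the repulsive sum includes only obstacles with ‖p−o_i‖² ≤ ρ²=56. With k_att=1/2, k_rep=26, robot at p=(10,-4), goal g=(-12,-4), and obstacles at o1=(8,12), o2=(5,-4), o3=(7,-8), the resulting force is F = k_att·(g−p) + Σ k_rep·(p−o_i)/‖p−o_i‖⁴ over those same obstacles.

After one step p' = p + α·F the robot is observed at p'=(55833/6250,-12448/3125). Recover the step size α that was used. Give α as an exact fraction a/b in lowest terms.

α = 1/10

F_att = 1/2·(g−p) = 1/2·(-22,0) = (-11.0000,0.0000)
o1: d²=260 > ρ²=56 → inactive
o2: d²=25 ≤ ρ²=56; F_rep = 26·(5,0)/25² = (0.2080,0.0000)
o3: d²=25 ≤ ρ²=56; F_rep = 26·(3,4)/25² = (0.1248,0.1664)
F = F_att + ΣF_rep = (-10.6672,0.1664)
Δp = p'−p = (-1.0667,0.0166); α = Δx/Fx = (-6667/6250) / (-6667/625) = 1/10
check: Δy/Fy = (52/3125) / (104/625) = 1/10 ✓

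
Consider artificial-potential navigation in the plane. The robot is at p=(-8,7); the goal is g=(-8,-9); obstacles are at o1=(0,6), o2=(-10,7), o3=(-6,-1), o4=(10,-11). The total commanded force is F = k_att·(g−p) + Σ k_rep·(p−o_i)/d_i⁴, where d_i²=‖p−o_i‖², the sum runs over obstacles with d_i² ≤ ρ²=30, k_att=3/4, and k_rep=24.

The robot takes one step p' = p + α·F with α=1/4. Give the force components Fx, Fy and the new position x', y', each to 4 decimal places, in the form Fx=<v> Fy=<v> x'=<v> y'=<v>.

F_att = 3/4·(g−p) = 3/4·(0,-16) = (0.0000,-12.0000)
o1: d²=65 > ρ²=30 → inactive
o2: d²=4 ≤ ρ²=30; F_rep = 24·(2,0)/4² = (3.0000,0.0000)
o3: d²=68 > ρ²=30 → inactive
o4: d²=648 > ρ²=30 → inactive
F = F_att + ΣF_rep = (3.0000,-12.0000)
p' = p + 1/4·F = (-7.2500,4.0000)

Fx=3.0000 Fy=-12.0000 x'=-7.2500 y'=4.0000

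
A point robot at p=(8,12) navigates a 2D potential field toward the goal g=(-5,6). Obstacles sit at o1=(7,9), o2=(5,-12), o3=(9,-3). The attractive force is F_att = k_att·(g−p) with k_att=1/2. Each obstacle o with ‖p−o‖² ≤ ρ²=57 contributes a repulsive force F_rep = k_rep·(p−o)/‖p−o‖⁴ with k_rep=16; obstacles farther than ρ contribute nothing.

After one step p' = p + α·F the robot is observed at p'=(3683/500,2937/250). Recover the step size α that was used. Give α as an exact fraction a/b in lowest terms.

α = 1/10

F_att = 1/2·(g−p) = 1/2·(-13,-6) = (-6.5000,-3.0000)
o1: d²=10 ≤ ρ²=57; F_rep = 16·(1,3)/10² = (0.1600,0.4800)
o2: d²=585 > ρ²=57 → inactive
o3: d²=226 > ρ²=57 → inactive
F = F_att + ΣF_rep = (-6.3400,-2.5200)
Δp = p'−p = (-0.6340,-0.2520); α = Δx/Fx = (-317/500) / (-317/50) = 1/10
check: Δy/Fy = (-63/250) / (-63/25) = 1/10 ✓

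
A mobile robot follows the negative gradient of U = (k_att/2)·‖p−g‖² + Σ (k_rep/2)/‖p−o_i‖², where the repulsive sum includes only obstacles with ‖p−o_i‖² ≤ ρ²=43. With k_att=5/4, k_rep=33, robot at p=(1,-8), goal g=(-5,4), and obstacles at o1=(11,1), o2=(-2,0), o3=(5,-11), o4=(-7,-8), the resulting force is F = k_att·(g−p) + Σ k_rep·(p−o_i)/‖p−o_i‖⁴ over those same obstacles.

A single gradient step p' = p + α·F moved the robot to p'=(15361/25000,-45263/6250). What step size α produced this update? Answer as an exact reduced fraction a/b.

α = 1/20

F_att = 5/4·(g−p) = 5/4·(-6,12) = (-7.5000,15.0000)
o1: d²=181 > ρ²=43 → inactive
o2: d²=73 > ρ²=43 → inactive
o3: d²=25 ≤ ρ²=43; F_rep = 33·(-4,3)/25² = (-0.2112,0.1584)
o4: d²=64 > ρ²=43 → inactive
F = F_att + ΣF_rep = (-7.7112,15.1584)
Δp = p'−p = (-0.3856,0.7579); α = Δx/Fx = (-9639/25000) / (-9639/1250) = 1/20
check: Δy/Fy = (4737/6250) / (9474/625) = 1/20 ✓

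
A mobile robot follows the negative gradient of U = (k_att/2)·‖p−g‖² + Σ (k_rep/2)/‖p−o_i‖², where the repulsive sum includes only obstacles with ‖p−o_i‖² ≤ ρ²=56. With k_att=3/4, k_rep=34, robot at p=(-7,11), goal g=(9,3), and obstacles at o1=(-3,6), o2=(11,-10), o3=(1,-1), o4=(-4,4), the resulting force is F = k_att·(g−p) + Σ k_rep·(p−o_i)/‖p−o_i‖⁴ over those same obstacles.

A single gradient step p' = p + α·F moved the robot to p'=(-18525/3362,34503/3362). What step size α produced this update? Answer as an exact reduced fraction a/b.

α = 1/8

F_att = 3/4·(g−p) = 3/4·(16,-8) = (12.0000,-6.0000)
o1: d²=41 ≤ ρ²=56; F_rep = 34·(-4,5)/41² = (-0.0809,0.1011)
o2: d²=765 > ρ²=56 → inactive
o3: d²=208 > ρ²=56 → inactive
o4: d²=58 > ρ²=56 → inactive
F = F_att + ΣF_rep = (11.9191,-5.8989)
Δp = p'−p = (1.4899,-0.7374); α = Δx/Fx = (5009/3362) / (20036/1681) = 1/8
check: Δy/Fy = (-2479/3362) / (-9916/1681) = 1/8 ✓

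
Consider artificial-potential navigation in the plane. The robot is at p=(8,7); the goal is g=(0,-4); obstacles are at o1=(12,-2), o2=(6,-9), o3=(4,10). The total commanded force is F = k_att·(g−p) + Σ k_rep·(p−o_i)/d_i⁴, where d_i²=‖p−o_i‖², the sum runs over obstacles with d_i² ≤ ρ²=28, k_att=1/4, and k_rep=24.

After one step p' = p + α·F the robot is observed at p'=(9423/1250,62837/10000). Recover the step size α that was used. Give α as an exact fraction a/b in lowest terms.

α = 1/4

F_att = 1/4·(g−p) = 1/4·(-8,-11) = (-2.0000,-2.7500)
o1: d²=97 > ρ²=28 → inactive
o2: d²=260 > ρ²=28 → inactive
o3: d²=25 ≤ ρ²=28; F_rep = 24·(4,-3)/25² = (0.1536,-0.1152)
F = F_att + ΣF_rep = (-1.8464,-2.8652)
Δp = p'−p = (-0.4616,-0.7163); α = Δx/Fx = (-577/1250) / (-1154/625) = 1/4
check: Δy/Fy = (-7163/10000) / (-7163/2500) = 1/4 ✓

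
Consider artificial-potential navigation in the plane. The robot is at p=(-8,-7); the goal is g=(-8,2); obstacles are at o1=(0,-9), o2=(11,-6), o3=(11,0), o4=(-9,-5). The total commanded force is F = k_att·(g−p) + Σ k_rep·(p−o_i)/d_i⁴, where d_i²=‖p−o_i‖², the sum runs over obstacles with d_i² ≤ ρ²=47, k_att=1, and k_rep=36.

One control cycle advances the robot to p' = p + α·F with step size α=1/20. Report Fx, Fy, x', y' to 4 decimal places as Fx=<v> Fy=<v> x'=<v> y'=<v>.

Fx=1.4400 Fy=6.1200 x'=-7.9280 y'=-6.6940

F_att = 1·(g−p) = 1·(0,9) = (0.0000,9.0000)
o1: d²=68 > ρ²=47 → inactive
o2: d²=362 > ρ²=47 → inactive
o3: d²=410 > ρ²=47 → inactive
o4: d²=5 ≤ ρ²=47; F_rep = 36·(1,-2)/5² = (1.4400,-2.8800)
F = F_att + ΣF_rep = (1.4400,6.1200)
p' = p + 1/20·F = (-7.9280,-6.6940)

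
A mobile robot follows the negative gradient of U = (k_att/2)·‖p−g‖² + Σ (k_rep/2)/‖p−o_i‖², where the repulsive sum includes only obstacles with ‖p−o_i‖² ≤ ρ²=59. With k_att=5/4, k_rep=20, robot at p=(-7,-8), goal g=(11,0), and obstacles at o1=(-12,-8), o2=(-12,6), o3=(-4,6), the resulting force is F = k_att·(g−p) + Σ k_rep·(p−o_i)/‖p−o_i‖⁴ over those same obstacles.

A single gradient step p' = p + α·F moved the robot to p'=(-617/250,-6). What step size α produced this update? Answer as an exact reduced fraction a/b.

F_att = 5/4·(g−p) = 5/4·(18,8) = (22.5000,10.0000)
o1: d²=25 ≤ ρ²=59; F_rep = 20·(5,0)/25² = (0.1600,0.0000)
o2: d²=221 > ρ²=59 → inactive
o3: d²=205 > ρ²=59 → inactive
F = F_att + ΣF_rep = (22.6600,10.0000)
Δp = p'−p = (4.5320,2.0000); α = Δx/Fx = (1133/250) / (1133/50) = 1/5
check: Δy/Fy = (2) / (10) = 1/5 ✓

α = 1/5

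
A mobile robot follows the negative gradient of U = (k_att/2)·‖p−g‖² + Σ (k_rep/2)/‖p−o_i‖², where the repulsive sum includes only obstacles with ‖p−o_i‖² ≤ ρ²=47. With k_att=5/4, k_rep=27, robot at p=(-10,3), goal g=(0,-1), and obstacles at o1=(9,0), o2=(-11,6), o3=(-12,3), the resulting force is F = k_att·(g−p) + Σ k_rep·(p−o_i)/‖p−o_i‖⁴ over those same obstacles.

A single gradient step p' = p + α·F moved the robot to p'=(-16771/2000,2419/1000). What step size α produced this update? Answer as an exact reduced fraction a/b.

α = 1/10

F_att = 5/4·(g−p) = 5/4·(10,-4) = (12.5000,-5.0000)
o1: d²=370 > ρ²=47 → inactive
o2: d²=10 ≤ ρ²=47; F_rep = 27·(1,-3)/10² = (0.2700,-0.8100)
o3: d²=4 ≤ ρ²=47; F_rep = 27·(2,0)/4² = (3.3750,0.0000)
F = F_att + ΣF_rep = (16.1450,-5.8100)
Δp = p'−p = (1.6145,-0.5810); α = Δx/Fx = (3229/2000) / (3229/200) = 1/10
check: Δy/Fy = (-581/1000) / (-581/100) = 1/10 ✓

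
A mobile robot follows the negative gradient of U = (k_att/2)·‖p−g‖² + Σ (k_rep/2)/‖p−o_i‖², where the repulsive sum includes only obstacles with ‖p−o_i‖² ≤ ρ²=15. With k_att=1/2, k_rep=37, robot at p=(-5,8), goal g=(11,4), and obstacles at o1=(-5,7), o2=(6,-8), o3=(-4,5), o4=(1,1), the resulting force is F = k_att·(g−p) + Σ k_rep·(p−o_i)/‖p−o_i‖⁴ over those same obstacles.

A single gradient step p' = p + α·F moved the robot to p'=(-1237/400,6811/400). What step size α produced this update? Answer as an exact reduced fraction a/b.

F_att = 1/2·(g−p) = 1/2·(16,-4) = (8.0000,-2.0000)
o1: d²=1 ≤ ρ²=15; F_rep = 37·(0,1)/1² = (0.0000,37.0000)
o2: d²=377 > ρ²=15 → inactive
o3: d²=10 ≤ ρ²=15; F_rep = 37·(-1,3)/10² = (-0.3700,1.1100)
o4: d²=85 > ρ²=15 → inactive
F = F_att + ΣF_rep = (7.6300,36.1100)
Δp = p'−p = (1.9075,9.0275); α = Δx/Fx = (763/400) / (763/100) = 1/4
check: Δy/Fy = (3611/400) / (3611/100) = 1/4 ✓

α = 1/4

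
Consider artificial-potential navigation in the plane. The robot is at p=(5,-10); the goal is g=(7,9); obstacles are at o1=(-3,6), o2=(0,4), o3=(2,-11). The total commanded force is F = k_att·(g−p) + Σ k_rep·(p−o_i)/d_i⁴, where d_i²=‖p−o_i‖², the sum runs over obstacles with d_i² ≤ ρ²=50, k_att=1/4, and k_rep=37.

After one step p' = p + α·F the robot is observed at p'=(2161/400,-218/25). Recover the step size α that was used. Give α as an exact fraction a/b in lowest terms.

F_att = 1/4·(g−p) = 1/4·(2,19) = (0.5000,4.7500)
o1: d²=320 > ρ²=50 → inactive
o2: d²=221 > ρ²=50 → inactive
o3: d²=10 ≤ ρ²=50; F_rep = 37·(3,1)/10² = (1.1100,0.3700)
F = F_att + ΣF_rep = (1.6100,5.1200)
Δp = p'−p = (0.4025,1.2800); α = Δx/Fx = (161/400) / (161/100) = 1/4
check: Δy/Fy = (32/25) / (128/25) = 1/4 ✓

α = 1/4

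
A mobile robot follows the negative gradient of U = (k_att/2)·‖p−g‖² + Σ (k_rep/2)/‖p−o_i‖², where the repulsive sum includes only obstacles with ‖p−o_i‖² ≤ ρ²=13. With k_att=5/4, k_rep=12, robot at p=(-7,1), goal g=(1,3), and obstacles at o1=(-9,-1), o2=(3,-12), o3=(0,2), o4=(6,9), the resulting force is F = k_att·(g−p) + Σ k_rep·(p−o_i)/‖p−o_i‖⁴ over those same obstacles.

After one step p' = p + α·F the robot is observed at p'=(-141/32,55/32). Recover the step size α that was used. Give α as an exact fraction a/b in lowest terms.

F_att = 5/4·(g−p) = 5/4·(8,2) = (10.0000,2.5000)
o1: d²=8 ≤ ρ²=13; F_rep = 12·(2,2)/8² = (0.3750,0.3750)
o2: d²=269 > ρ²=13 → inactive
o3: d²=50 > ρ²=13 → inactive
o4: d²=233 > ρ²=13 → inactive
F = F_att + ΣF_rep = (10.3750,2.8750)
Δp = p'−p = (2.5938,0.7188); α = Δx/Fx = (83/32) / (83/8) = 1/4
check: Δy/Fy = (23/32) / (23/8) = 1/4 ✓

α = 1/4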